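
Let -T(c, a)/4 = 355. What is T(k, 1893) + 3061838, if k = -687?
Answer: 3060418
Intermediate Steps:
T(c, a) = -1420 (T(c, a) = -4*355 = -1420)
T(k, 1893) + 3061838 = -1420 + 3061838 = 3060418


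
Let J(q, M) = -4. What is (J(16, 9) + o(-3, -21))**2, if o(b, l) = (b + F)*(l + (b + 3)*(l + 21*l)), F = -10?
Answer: 72361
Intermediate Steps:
o(b, l) = (-10 + b)*(l + 22*l*(3 + b)) (o(b, l) = (b - 10)*(l + (b + 3)*(l + 21*l)) = (-10 + b)*(l + (3 + b)*(22*l)) = (-10 + b)*(l + 22*l*(3 + b)))
(J(16, 9) + o(-3, -21))**2 = (-4 - 21*(-670 - 153*(-3) + 22*(-3)**2))**2 = (-4 - 21*(-670 + 459 + 22*9))**2 = (-4 - 21*(-670 + 459 + 198))**2 = (-4 - 21*(-13))**2 = (-4 + 273)**2 = 269**2 = 72361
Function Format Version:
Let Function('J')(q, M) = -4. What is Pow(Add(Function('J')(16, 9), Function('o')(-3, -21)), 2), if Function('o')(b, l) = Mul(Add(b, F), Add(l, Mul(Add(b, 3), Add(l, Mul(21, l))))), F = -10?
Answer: 72361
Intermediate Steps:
Function('o')(b, l) = Mul(Add(-10, b), Add(l, Mul(22, l, Add(3, b)))) (Function('o')(b, l) = Mul(Add(b, -10), Add(l, Mul(Add(b, 3), Add(l, Mul(21, l))))) = Mul(Add(-10, b), Add(l, Mul(Add(3, b), Mul(22, l)))) = Mul(Add(-10, b), Add(l, Mul(22, l, Add(3, b)))))
Pow(Add(Function('J')(16, 9), Function('o')(-3, -21)), 2) = Pow(Add(-4, Mul(-21, Add(-670, Mul(-153, -3), Mul(22, Pow(-3, 2))))), 2) = Pow(Add(-4, Mul(-21, Add(-670, 459, Mul(22, 9)))), 2) = Pow(Add(-4, Mul(-21, Add(-670, 459, 198))), 2) = Pow(Add(-4, Mul(-21, -13)), 2) = Pow(Add(-4, 273), 2) = Pow(269, 2) = 72361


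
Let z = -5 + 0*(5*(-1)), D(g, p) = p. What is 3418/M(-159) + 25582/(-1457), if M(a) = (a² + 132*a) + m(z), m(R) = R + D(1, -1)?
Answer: -104690008/6246159 ≈ -16.761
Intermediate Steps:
z = -5 (z = -5 + 0*(-5) = -5 + 0 = -5)
m(R) = -1 + R (m(R) = R - 1 = -1 + R)
M(a) = -6 + a² + 132*a (M(a) = (a² + 132*a) + (-1 - 5) = (a² + 132*a) - 6 = -6 + a² + 132*a)
3418/M(-159) + 25582/(-1457) = 3418/(-6 + (-159)² + 132*(-159)) + 25582/(-1457) = 3418/(-6 + 25281 - 20988) + 25582*(-1/1457) = 3418/4287 - 25582/1457 = -104690008/6246159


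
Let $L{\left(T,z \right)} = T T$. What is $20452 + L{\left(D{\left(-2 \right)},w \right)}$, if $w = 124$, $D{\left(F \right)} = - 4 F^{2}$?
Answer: $20708$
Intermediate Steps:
$L{\left(T,z \right)} = T^{2}$
$20452 + L{\left(D{\left(-2 \right)},w \right)} = 20452 + \left(- 4 \left(-2\right)^{2}\right)^{2} = 20452 + \left(\left(-4\right) 4\right)^{2} = 20452 + \left(-16\right)^{2} = 20452 + 256 = 20708$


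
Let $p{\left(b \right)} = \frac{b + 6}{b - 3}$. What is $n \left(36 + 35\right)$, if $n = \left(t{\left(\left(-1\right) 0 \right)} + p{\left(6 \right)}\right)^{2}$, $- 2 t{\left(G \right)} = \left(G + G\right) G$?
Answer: $1136$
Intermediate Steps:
$p{\left(b \right)} = \frac{6 + b}{-3 + b}$
$t{\left(G \right)} = - G^{2}$ ($t{\left(G \right)} = - \frac{\left(G + G\right) G}{2} = - \frac{2 G G}{2} = - \frac{2 G^{2}}{2} = - G^{2}$)
$n = 16$ ($n = \left(- \left(\left(-1\right) 0\right)^{2} + \frac{6 + 6}{-3 + 6}\right)^{2} = \left(- 0^{2} + \frac{1}{3} \cdot 12\right)^{2} = \left(\left(-1\right) 0 + \frac{1}{3} \cdot 12\right)^{2} = \left(0 + 4\right)^{2} = 4^{2} = 16$)
$n \left(36 + 35\right) = 16 \left(36 + 35\right) = 16 \cdot 71 = 1136$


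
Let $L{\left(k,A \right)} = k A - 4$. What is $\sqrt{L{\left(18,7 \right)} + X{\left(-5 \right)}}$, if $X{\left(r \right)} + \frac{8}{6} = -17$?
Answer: $\frac{\sqrt{933}}{3} \approx 10.182$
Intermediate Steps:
$X{\left(r \right)} = - \frac{55}{3}$ ($X{\left(r \right)} = - \frac{4}{3} - 17 = - \frac{55}{3}$)
$L{\left(k,A \right)} = -4 + A k$ ($L{\left(k,A \right)} = A k - 4 = -4 + A k$)
$\sqrt{L{\left(18,7 \right)} + X{\left(-5 \right)}} = \sqrt{\left(-4 + 7 \cdot 18\right) - \frac{55}{3}} = \sqrt{\left(-4 + 126\right) - \frac{55}{3}} = \sqrt{122 - \frac{55}{3}} = \sqrt{\frac{311}{3}} = \frac{\sqrt{933}}{3}$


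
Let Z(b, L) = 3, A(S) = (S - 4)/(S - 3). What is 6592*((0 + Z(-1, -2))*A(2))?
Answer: 39552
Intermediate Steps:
A(S) = (-4 + S)/(-3 + S)
6592*((0 + Z(-1, -2))*A(2)) = 6592*((0 + 3)*((-4 + 2)/(-3 + 2))) = 6592*(3*(-2/(-1))) = 6592*(3*(-1*(-2))) = 6592*(3*2) = 6592*6 = 39552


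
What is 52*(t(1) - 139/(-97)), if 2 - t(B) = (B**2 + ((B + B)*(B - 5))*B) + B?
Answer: 47580/97 ≈ 490.52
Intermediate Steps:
t(B) = 2 - B - B**2 - 2*B**2*(-5 + B) (t(B) = 2 - ((B**2 + ((B + B)*(B - 5))*B) + B) = 2 - ((B**2 + ((2*B)*(-5 + B))*B) + B) = 2 - ((B**2 + (2*B*(-5 + B))*B) + B) = 2 - ((B**2 + 2*B**2*(-5 + B)) + B) = 2 - (B + B**2 + 2*B**2*(-5 + B)) = 2 + (-B - B**2 - 2*B**2*(-5 + B)) = 2 - B - B**2 - 2*B**2*(-5 + B))
52*(t(1) - 139/(-97)) = 52*((2 - 1*1 - 2*1**3 + 9*1**2) - 139/(-97)) = 52*((2 - 1 - 2*1 + 9*1) - 139*(-1/97)) = 52*((2 - 1 - 2 + 9) + 139/97) = 52*(8 + 139/97) = 52*(915/97) = 47580/97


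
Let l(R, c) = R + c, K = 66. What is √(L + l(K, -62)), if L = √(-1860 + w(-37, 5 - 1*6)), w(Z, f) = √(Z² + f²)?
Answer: √(4 + I*√(1860 - √1370)) ≈ 4.8417 + 4.4093*I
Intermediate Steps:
L = √(-1860 + √1370) (L = √(-1860 + √((-37)² + (5 - 1*6)²)) = √(-1860 + √(1369 + (5 - 6)²)) = √(-1860 + √(1369 + (-1)²)) = √(-1860 + √(1369 + 1)) = √(-1860 + √1370) ≈ 42.696*I)
√(L + l(K, -62)) = √(√(-1860 + √1370) + (66 - 62)) = √(√(-1860 + √1370) + 4) = √(4 + √(-1860 + √1370))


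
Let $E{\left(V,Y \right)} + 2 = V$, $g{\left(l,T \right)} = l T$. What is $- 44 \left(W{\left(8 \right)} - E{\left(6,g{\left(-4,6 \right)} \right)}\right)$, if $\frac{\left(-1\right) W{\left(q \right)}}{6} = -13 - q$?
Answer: $-5368$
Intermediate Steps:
$g{\left(l,T \right)} = T l$
$E{\left(V,Y \right)} = -2 + V$
$W{\left(q \right)} = 78 + 6 q$ ($W{\left(q \right)} = - 6 \left(-13 - q\right) = 78 + 6 q$)
$- 44 \left(W{\left(8 \right)} - E{\left(6,g{\left(-4,6 \right)} \right)}\right) = - 44 \left(\left(78 + 6 \cdot 8\right) - \left(-2 + 6\right)\right) = - 44 \left(\left(78 + 48\right) - 4\right) = - 44 \left(126 - 4\right) = \left(-44\right) 122 = -5368$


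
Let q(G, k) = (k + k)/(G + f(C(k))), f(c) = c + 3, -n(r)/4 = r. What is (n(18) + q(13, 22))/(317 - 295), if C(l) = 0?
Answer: -277/88 ≈ -3.1477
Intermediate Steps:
n(r) = -4*r
f(c) = 3 + c
q(G, k) = 2*k/(3 + G) (q(G, k) = (k + k)/(G + (3 + 0)) = (2*k)/(G + 3) = (2*k)/(3 + G) = 2*k/(3 + G))
(n(18) + q(13, 22))/(317 - 295) = (-4*18 + 2*22/(3 + 13))/(317 - 295) = (-72 + 2*22/16)/22 = (-72 + 2*22*(1/16))*(1/22) = (-72 + 11/4)*(1/22) = -277/4*1/22 = -277/88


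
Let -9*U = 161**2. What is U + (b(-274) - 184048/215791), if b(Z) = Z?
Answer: -6127315549/1942119 ≈ -3155.0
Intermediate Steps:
U = -25921/9 (U = -1/9*161**2 = -1/9*25921 = -25921/9 ≈ -2880.1)
U + (b(-274) - 184048/215791) = -25921/9 + (-274 - 184048/215791) = -25921/9 - 59310782/215791 = -6127315549/1942119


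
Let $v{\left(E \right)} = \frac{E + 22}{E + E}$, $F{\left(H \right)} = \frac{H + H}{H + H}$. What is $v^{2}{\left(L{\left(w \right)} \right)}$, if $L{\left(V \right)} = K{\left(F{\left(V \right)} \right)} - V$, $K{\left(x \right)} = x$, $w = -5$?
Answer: $\frac{49}{9} \approx 5.4444$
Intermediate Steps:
$F{\left(H \right)} = 1$ ($F{\left(H \right)} = \frac{2 H}{2 H} = 2 H \frac{1}{2 H} = 1$)
$L{\left(V \right)} = 1 - V$
$v{\left(E \right)} = \frac{22 + E}{2 E}$
$v^{2}{\left(L{\left(w \right)} \right)} = \left(\frac{22 + \left(1 - -5\right)}{2 \left(1 - -5\right)}\right)^{2} = \left(\frac{22 + \left(1 + 5\right)}{2 \left(1 + 5\right)}\right)^{2} = \left(\frac{22 + 6}{2 \cdot 6}\right)^{2} = \left(\frac{1}{2} \cdot \frac{1}{6} \cdot 28\right)^{2} = \left(\frac{7}{3}\right)^{2} = \frac{49}{9}$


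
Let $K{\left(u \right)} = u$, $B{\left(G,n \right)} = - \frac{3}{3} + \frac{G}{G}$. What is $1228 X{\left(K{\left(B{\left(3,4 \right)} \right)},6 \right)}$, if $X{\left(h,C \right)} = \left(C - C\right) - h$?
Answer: $0$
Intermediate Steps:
$B{\left(G,n \right)} = 0$ ($B{\left(G,n \right)} = \left(-3\right) \frac{1}{3} + 1 = -1 + 1 = 0$)
$X{\left(h,C \right)} = - h$ ($X{\left(h,C \right)} = 0 - h = - h$)
$1228 X{\left(K{\left(B{\left(3,4 \right)} \right)},6 \right)} = 1228 \left(\left(-1\right) 0\right) = 1228 \cdot 0 = 0$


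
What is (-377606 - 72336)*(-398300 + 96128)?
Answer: 135959874024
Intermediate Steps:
(-377606 - 72336)*(-398300 + 96128) = -449942*(-302172) = 135959874024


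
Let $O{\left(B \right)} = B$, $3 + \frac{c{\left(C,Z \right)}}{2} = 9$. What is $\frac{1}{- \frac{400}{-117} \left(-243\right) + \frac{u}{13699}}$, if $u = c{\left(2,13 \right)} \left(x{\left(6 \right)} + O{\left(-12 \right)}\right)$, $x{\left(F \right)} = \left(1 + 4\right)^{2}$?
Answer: $- \frac{178087}{147947172} \approx -0.0012037$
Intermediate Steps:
$c{\left(C,Z \right)} = 12$ ($c{\left(C,Z \right)} = -6 + 2 \cdot 9 = -6 + 18 = 12$)
$x{\left(F \right)} = 25$ ($x{\left(F \right)} = 5^{2} = 25$)
$u = 156$ ($u = 12 \left(25 - 12\right) = 12 \cdot 13 = 156$)
$\frac{1}{- \frac{400}{-117} \left(-243\right) + \frac{u}{13699}} = \frac{1}{- \frac{400}{-117} \left(-243\right) + \frac{156}{13699}} = \frac{1}{\left(-400\right) \left(- \frac{1}{117}\right) \left(-243\right) + 156 \cdot \frac{1}{13699}} = \frac{1}{\frac{400}{117} \left(-243\right) + \frac{156}{13699}} = \frac{1}{- \frac{10800}{13} + \frac{156}{13699}} = \frac{1}{- \frac{147947172}{178087}} = - \frac{178087}{147947172}$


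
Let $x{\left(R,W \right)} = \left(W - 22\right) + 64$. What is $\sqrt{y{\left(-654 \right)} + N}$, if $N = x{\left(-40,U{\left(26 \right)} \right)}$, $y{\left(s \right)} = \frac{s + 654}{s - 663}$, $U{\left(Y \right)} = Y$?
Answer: $2 \sqrt{17} \approx 8.2462$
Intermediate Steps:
$y{\left(s \right)} = \frac{654 + s}{-663 + s}$
$x{\left(R,W \right)} = 42 + W$ ($x{\left(R,W \right)} = \left(-22 + W\right) + 64 = 42 + W$)
$N = 68$ ($N = 42 + 26 = 68$)
$\sqrt{y{\left(-654 \right)} + N} = \sqrt{\frac{654 - 654}{-663 - 654} + 68} = \sqrt{\frac{1}{-1317} \cdot 0 + 68} = \sqrt{\left(- \frac{1}{1317}\right) 0 + 68} = \sqrt{0 + 68} = \sqrt{68} = 2 \sqrt{17}$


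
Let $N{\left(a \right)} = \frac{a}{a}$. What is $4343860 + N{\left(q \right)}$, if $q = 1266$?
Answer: $4343861$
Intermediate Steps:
$N{\left(a \right)} = 1$
$4343860 + N{\left(q \right)} = 4343860 + 1 = 4343861$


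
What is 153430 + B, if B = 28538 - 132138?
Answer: 49830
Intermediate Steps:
B = -103600
153430 + B = 153430 - 103600 = 49830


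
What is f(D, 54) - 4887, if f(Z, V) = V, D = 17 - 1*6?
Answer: -4833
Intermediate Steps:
D = 11 (D = 17 - 6 = 11)
f(D, 54) - 4887 = 54 - 4887 = -4833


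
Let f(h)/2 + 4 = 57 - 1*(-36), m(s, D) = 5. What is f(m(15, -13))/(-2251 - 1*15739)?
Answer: -89/8995 ≈ -0.0098944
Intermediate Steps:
f(h) = 178 (f(h) = -8 + 2*(57 - 1*(-36)) = -8 + 2*(57 + 36) = -8 + 2*93 = -8 + 186 = 178)
f(m(15, -13))/(-2251 - 1*15739) = 178/(-2251 - 1*15739) = 178/(-2251 - 15739) = 178/(-17990) = 178*(-1/17990) = -89/8995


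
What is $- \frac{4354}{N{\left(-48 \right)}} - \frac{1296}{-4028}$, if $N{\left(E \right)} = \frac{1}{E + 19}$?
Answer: $\frac{127150186}{1007} \approx 1.2627 \cdot 10^{5}$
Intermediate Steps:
$N{\left(E \right)} = \frac{1}{19 + E}$
$- \frac{4354}{N{\left(-48 \right)}} - \frac{1296}{-4028} = - \frac{4354}{\frac{1}{19 - 48}} - \frac{1296}{-4028} = - \frac{4354}{\frac{1}{-29}} - - \frac{324}{1007} = - \frac{4354}{- \frac{1}{29}} + \frac{324}{1007} = \left(-4354\right) \left(-29\right) + \frac{324}{1007} = 126266 + \frac{324}{1007} = \frac{127150186}{1007}$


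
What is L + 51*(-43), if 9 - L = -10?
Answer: -2174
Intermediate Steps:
L = 19 (L = 9 - 1*(-10) = 9 + 10 = 19)
L + 51*(-43) = 19 + 51*(-43) = 19 - 2193 = -2174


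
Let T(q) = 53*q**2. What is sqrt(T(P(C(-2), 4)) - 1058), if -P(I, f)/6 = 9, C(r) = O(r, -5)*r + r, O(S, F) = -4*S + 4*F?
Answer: sqrt(153490) ≈ 391.78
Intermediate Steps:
C(r) = r + r*(-20 - 4*r) (C(r) = (-4*r + 4*(-5))*r + r = (-4*r - 20)*r + r = (-20 - 4*r)*r + r = r*(-20 - 4*r) + r = r + r*(-20 - 4*r))
P(I, f) = -54 (P(I, f) = -6*9 = -54)
sqrt(T(P(C(-2), 4)) - 1058) = sqrt(53*(-54)**2 - 1058) = sqrt(53*2916 - 1058) = sqrt(154548 - 1058) = sqrt(153490)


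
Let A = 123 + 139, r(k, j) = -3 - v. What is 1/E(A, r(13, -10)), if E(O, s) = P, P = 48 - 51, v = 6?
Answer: -⅓ ≈ -0.33333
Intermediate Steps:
r(k, j) = -9 (r(k, j) = -3 - 1*6 = -3 - 6 = -9)
A = 262
P = -3
E(O, s) = -3
1/E(A, r(13, -10)) = 1/(-3) = -⅓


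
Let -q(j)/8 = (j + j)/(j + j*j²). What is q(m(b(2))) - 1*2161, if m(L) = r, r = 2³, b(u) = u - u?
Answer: -140481/65 ≈ -2161.2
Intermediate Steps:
b(u) = 0
r = 8
m(L) = 8
q(j) = -16*j/(j + j³) (q(j) = -8*(j + j)/(j + j*j²) = -8*2*j/(j + j³) = -16*j/(j + j³))
q(m(b(2))) - 1*2161 = -16/(1 + 8²) - 1*2161 = -16/(1 + 64) - 2161 = -16/65 - 2161 = -140481/65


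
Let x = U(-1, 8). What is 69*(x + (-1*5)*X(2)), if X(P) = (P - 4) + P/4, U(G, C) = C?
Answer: 2139/2 ≈ 1069.5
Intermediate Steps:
X(P) = -4 + 5*P/4 (X(P) = (-4 + P) + P*(1/4) = (-4 + P) + P/4 = -4 + 5*P/4)
x = 8
69*(x + (-1*5)*X(2)) = 69*(8 + (-1*5)*(-4 + (5/4)*2)) = 69*(8 - 5*(-4 + 5/2)) = 69*(8 - 5*(-3/2)) = 69*(8 + 15/2) = 69*(31/2) = 2139/2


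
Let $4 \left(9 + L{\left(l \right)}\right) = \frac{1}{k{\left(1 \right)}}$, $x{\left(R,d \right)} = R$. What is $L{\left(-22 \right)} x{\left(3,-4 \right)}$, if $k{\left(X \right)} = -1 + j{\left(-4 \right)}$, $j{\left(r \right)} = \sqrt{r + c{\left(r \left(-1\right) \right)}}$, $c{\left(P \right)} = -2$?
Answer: $- \frac{759}{28} - \frac{3 i \sqrt{6}}{28} \approx -27.107 - 0.26245 i$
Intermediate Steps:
$j{\left(r \right)} = \sqrt{-2 + r}$ ($j{\left(r \right)} = \sqrt{r - 2} = \sqrt{-2 + r}$)
$k{\left(X \right)} = -1 + i \sqrt{6}$ ($k{\left(X \right)} = -1 + \sqrt{-2 - 4} = -1 + \sqrt{-6} = -1 + i \sqrt{6}$)
$L{\left(l \right)} = -9 + \frac{1}{4 \left(-1 + i \sqrt{6}\right)}$
$L{\left(-22 \right)} x{\left(3,-4 \right)} = \left(- \frac{253}{28} - \frac{i \sqrt{6}}{28}\right) 3 = - \frac{759}{28} - \frac{3 i \sqrt{6}}{28}$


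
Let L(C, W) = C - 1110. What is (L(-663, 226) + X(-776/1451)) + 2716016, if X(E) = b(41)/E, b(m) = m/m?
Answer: 2106251117/776 ≈ 2.7142e+6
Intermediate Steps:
b(m) = 1
L(C, W) = -1110 + C
X(E) = 1/E
(L(-663, 226) + X(-776/1451)) + 2716016 = ((-1110 - 663) + 1/(-776/1451)) + 2716016 = (-1773 + 1/(-776*1/1451)) + 2716016 = (-1773 + 1/(-776/1451)) + 2716016 = (-1773 - 1451/776) + 2716016 = -1377299/776 + 2716016 = 2106251117/776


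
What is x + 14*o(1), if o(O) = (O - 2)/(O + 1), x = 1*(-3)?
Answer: -10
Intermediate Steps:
x = -3
o(O) = (-2 + O)/(1 + O)
x + 14*o(1) = -3 + 14*((-2 + 1)/(1 + 1)) = -3 + 14*(-1/2) = -3 + 14*((½)*(-1)) = -3 + 14*(-½) = -3 - 7 = -10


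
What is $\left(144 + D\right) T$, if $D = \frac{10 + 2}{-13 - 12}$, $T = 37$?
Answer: $\frac{132756}{25} \approx 5310.2$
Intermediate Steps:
$D = - \frac{12}{25}$ ($D = \frac{12}{-25} = 12 \left(- \frac{1}{25}\right) = - \frac{12}{25} \approx -0.48$)
$\left(144 + D\right) T = \left(144 - \frac{12}{25}\right) 37 = \frac{3588}{25} \cdot 37 = \frac{132756}{25}$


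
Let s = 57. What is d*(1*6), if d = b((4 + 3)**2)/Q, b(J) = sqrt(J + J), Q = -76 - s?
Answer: -6*sqrt(2)/19 ≈ -0.44659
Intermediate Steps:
Q = -133 (Q = -76 - 1*57 = -76 - 57 = -133)
b(J) = sqrt(2)*sqrt(J) (b(J) = sqrt(2*J) = sqrt(2)*sqrt(J))
d = -sqrt(2)/19 (d = (sqrt(2)*sqrt((4 + 3)**2))/(-133) = (sqrt(2)*sqrt(7**2))*(-1/133) = (sqrt(2)*sqrt(49))*(-1/133) = (sqrt(2)*7)*(-1/133) = (7*sqrt(2))*(-1/133) = -sqrt(2)/19 ≈ -0.074432)
d*(1*6) = (-sqrt(2)/19)*(1*6) = -sqrt(2)/19*6 = -6*sqrt(2)/19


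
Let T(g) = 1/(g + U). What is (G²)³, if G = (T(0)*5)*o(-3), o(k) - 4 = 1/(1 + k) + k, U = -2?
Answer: 15625/4096 ≈ 3.8147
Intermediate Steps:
T(g) = 1/(-2 + g) (T(g) = 1/(g - 2) = 1/(-2 + g))
o(k) = 4 + k + 1/(1 + k) (o(k) = 4 + (1/(1 + k) + k) = 4 + (k + 1/(1 + k)) = 4 + k + 1/(1 + k))
G = -5/4 (G = (5/(-2 + 0))*((5 + (-3)² + 5*(-3))/(1 - 3)) = (5/(-2))*((5 + 9 - 15)/(-2)) = (-½*5)*(-½*(-1)) = -5/2*½ = -5/4 ≈ -1.2500)
(G²)³ = ((-5/4)²)³ = (25/16)³ = 15625/4096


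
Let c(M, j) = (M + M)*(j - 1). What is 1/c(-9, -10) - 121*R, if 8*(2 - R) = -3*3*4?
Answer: -77863/99 ≈ -786.50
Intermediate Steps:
R = 13/2 (R = 2 - (-3*3)*4/8 = 2 - (-9)*4/8 = 2 - ⅛*(-36) = 2 + 9/2 = 13/2 ≈ 6.5000)
c(M, j) = 2*M*(-1 + j) (c(M, j) = (2*M)*(-1 + j) = 2*M*(-1 + j))
1/c(-9, -10) - 121*R = 1/(2*(-9)*(-1 - 10)) - 121*13/2 = 1/(2*(-9)*(-11)) - 1573/2 = 1/198 - 1573/2 = -77863/99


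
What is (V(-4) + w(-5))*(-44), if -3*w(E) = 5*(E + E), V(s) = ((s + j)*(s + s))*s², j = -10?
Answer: -238744/3 ≈ -79581.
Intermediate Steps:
V(s) = 2*s³*(-10 + s) (V(s) = ((s - 10)*(s + s))*s² = ((-10 + s)*(2*s))*s² = (2*s*(-10 + s))*s² = 2*s³*(-10 + s))
w(E) = -10*E/3 (w(E) = -5*(E + E)/3 = -5*2*E/3 = -10*E/3)
(V(-4) + w(-5))*(-44) = (2*(-4)³*(-10 - 4) - 10/3*(-5))*(-44) = (2*(-64)*(-14) + 50/3)*(-44) = (1792 + 50/3)*(-44) = (5426/3)*(-44) = -238744/3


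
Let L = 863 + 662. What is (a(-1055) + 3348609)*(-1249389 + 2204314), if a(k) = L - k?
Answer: 3200134155825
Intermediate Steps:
L = 1525
a(k) = 1525 - k
(a(-1055) + 3348609)*(-1249389 + 2204314) = ((1525 - 1*(-1055)) + 3348609)*(-1249389 + 2204314) = ((1525 + 1055) + 3348609)*954925 = (2580 + 3348609)*954925 = 3351189*954925 = 3200134155825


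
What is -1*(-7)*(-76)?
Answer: -532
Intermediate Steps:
-1*(-7)*(-76) = 7*(-76) = -532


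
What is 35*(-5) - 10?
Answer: -185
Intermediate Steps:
35*(-5) - 10 = -175 - 10 = -185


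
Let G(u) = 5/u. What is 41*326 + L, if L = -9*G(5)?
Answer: 13357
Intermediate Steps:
L = -9 (L = -45/5 = -9*1 = -9)
41*326 + L = 41*326 - 9 = 13366 - 9 = 13357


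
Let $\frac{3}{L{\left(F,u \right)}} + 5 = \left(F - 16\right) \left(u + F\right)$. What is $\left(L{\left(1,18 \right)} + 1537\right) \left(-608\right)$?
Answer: $- \frac{135501008}{145} \approx -9.3449 \cdot 10^{5}$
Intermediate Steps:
$L{\left(F,u \right)} = \frac{3}{-5 + \left(-16 + F\right) \left(F + u\right)}$ ($L{\left(F,u \right)} = \frac{3}{-5 + \left(F - 16\right) \left(u + F\right)} = \frac{3}{-5 + \left(F - 16\right) \left(F + u\right)} = \frac{3}{-5 + \left(-16 + F\right) \left(F + u\right)}$)
$\left(L{\left(1,18 \right)} + 1537\right) \left(-608\right) = \left(\frac{3}{-5 + 1^{2} - 16 - 288 + 1 \cdot 18} + 1537\right) \left(-608\right) = \left(\frac{3}{-5 + 1 - 16 - 288 + 18} + 1537\right) \left(-608\right) = \left(\frac{3}{-290} + 1537\right) \left(-608\right) = \left(3 \left(- \frac{1}{290}\right) + 1537\right) \left(-608\right) = \left(- \frac{3}{290} + 1537\right) \left(-608\right) = \frac{445727}{290} \left(-608\right) = - \frac{135501008}{145}$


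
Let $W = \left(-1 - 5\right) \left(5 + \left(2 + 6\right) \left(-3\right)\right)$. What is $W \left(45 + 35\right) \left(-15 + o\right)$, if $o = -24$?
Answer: $-355680$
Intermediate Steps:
$W = 114$ ($W = - 6 \left(5 + 8 \left(-3\right)\right) = - 6 \left(5 - 24\right) = \left(-6\right) \left(-19\right) = 114$)
$W \left(45 + 35\right) \left(-15 + o\right) = 114 \left(45 + 35\right) \left(-15 - 24\right) = 114 \cdot 80 \left(-39\right) = 114 \left(-3120\right) = -355680$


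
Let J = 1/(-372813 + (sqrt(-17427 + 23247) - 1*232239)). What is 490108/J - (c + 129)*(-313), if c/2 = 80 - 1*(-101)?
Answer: -296540671933 + 980216*sqrt(1455) ≈ -2.9650e+11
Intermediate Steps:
c = 362 (c = 2*(80 - 1*(-101)) = 2*(80 + 101) = 2*181 = 362)
J = 1/(-605052 + 2*sqrt(1455)) (J = 1/(-372813 + (sqrt(5820) - 232239)) = 1/(-372813 + (2*sqrt(1455) - 232239)) = 1/(-372813 + (-232239 + 2*sqrt(1455))) = 1/(-605052 + 2*sqrt(1455)) ≈ -1.6530e-6)
490108/J - (c + 129)*(-313) = 490108/(-50421/30507326407 - sqrt(1455)/183043958442) - (362 + 129)*(-313) = 490108/(-50421/30507326407 - sqrt(1455)/183043958442) - 491*(-313) = 490108/(-50421/30507326407 - sqrt(1455)/183043958442) - 1*(-153683) = 490108/(-50421/30507326407 - sqrt(1455)/183043958442) + 153683 = 153683 + 490108/(-50421/30507326407 - sqrt(1455)/183043958442)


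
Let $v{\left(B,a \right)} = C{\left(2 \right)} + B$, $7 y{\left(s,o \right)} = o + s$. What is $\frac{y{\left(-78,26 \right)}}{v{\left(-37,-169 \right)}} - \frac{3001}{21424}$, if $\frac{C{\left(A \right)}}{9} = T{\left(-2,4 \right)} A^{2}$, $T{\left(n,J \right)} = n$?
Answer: $- \frac{1175715}{16346512} \approx -0.071925$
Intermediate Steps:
$y{\left(s,o \right)} = \frac{o}{7} + \frac{s}{7}$ ($y{\left(s,o \right)} = \frac{o + s}{7} = \frac{o}{7} + \frac{s}{7}$)
$C{\left(A \right)} = - 18 A^{2}$ ($C{\left(A \right)} = 9 \left(- 2 A^{2}\right) = - 18 A^{2}$)
$v{\left(B,a \right)} = -72 + B$ ($v{\left(B,a \right)} = - 18 \cdot 2^{2} + B = \left(-18\right) 4 + B = -72 + B$)
$\frac{y{\left(-78,26 \right)}}{v{\left(-37,-169 \right)}} - \frac{3001}{21424} = \frac{\frac{1}{7} \cdot 26 + \frac{1}{7} \left(-78\right)}{-72 - 37} - \frac{3001}{21424} = \frac{\frac{26}{7} - \frac{78}{7}}{-109} - \frac{3001}{21424} = \left(- \frac{52}{7}\right) \left(- \frac{1}{109}\right) - \frac{3001}{21424} = \frac{52}{763} - \frac{3001}{21424} = - \frac{1175715}{16346512}$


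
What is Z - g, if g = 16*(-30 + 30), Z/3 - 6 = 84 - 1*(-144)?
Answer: 702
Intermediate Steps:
Z = 702 (Z = 18 + 3*(84 - 1*(-144)) = 18 + 3*(84 + 144) = 18 + 3*228 = 18 + 684 = 702)
g = 0 (g = 16*0 = 0)
Z - g = 702 - 1*0 = 702 + 0 = 702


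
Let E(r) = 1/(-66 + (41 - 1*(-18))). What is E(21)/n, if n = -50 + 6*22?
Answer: -1/574 ≈ -0.0017422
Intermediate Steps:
n = 82 (n = -50 + 132 = 82)
E(r) = -⅐ (E(r) = 1/(-66 + (41 + 18)) = 1/(-66 + 59) = 1/(-7) = -⅐)
E(21)/n = -⅐/82 = -⅐*1/82 = -1/574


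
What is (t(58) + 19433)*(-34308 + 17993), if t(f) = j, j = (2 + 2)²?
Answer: -317310435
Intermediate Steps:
j = 16 (j = 4² = 16)
t(f) = 16
(t(58) + 19433)*(-34308 + 17993) = (16 + 19433)*(-34308 + 17993) = 19449*(-16315) = -317310435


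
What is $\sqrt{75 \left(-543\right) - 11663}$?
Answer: $2 i \sqrt{13097} \approx 228.88 i$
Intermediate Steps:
$\sqrt{75 \left(-543\right) - 11663} = \sqrt{-40725 - 11663} = \sqrt{-52388} = 2 i \sqrt{13097}$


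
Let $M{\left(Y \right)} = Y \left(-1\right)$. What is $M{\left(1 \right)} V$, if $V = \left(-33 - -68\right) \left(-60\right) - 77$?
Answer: $2177$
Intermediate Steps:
$M{\left(Y \right)} = - Y$
$V = -2177$ ($V = \left(-33 + 68\right) \left(-60\right) - 77 = 35 \left(-60\right) - 77 = -2100 - 77 = -2177$)
$M{\left(1 \right)} V = \left(-1\right) 1 \left(-2177\right) = \left(-1\right) \left(-2177\right) = 2177$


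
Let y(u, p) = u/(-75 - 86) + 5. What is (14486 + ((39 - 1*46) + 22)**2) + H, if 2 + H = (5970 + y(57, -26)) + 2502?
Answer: 3732889/161 ≈ 23186.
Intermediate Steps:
y(u, p) = 5 - u/161 (y(u, p) = u/(-161) + 5 = -u/161 + 5 = 5 - u/161)
H = 1364418/161 (H = -2 + ((5970 + (5 - 1/161*57)) + 2502) = -2 + ((5970 + (5 - 57/161)) + 2502) = -2 + ((5970 + 748/161) + 2502) = -2 + (961918/161 + 2502) = -2 + 1364740/161 = 1364418/161 ≈ 8474.6)
(14486 + ((39 - 1*46) + 22)**2) + H = (14486 + ((39 - 1*46) + 22)**2) + 1364418/161 = (14486 + ((39 - 46) + 22)**2) + 1364418/161 = (14486 + (-7 + 22)**2) + 1364418/161 = (14486 + 15**2) + 1364418/161 = (14486 + 225) + 1364418/161 = 14711 + 1364418/161 = 3732889/161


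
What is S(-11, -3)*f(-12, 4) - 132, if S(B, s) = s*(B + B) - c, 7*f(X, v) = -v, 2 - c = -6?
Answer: -1156/7 ≈ -165.14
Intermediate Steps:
c = 8 (c = 2 - 1*(-6) = 2 + 6 = 8)
f(X, v) = -v/7 (f(X, v) = (-v)/7 = -v/7)
S(B, s) = -8 + 2*B*s (S(B, s) = s*(B + B) - 1*8 = s*(2*B) - 8 = 2*B*s - 8 = -8 + 2*B*s)
S(-11, -3)*f(-12, 4) - 132 = (-8 + 2*(-11)*(-3))*(-⅐*4) - 132 = (-8 + 66)*(-4/7) - 132 = 58*(-4/7) - 132 = -232/7 - 132 = -1156/7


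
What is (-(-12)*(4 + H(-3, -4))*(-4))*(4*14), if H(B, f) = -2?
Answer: -5376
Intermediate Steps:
(-(-12)*(4 + H(-3, -4))*(-4))*(4*14) = (-(-12)*(4 - 2)*(-4))*(4*14) = (-(-12)*2*(-4))*56 = (-4*(-6)*(-4))*56 = (24*(-4))*56 = -96*56 = -5376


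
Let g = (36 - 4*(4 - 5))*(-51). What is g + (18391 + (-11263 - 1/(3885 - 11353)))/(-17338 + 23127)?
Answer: -88140562175/43232252 ≈ -2038.8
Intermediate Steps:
g = -2040 (g = (36 - 4*(-1))*(-51) = (36 + 4)*(-51) = 40*(-51) = -2040)
g + (18391 + (-11263 - 1/(3885 - 11353)))/(-17338 + 23127) = -2040 + (18391 + (-11263 - 1/(3885 - 11353)))/(-17338 + 23127) = -2040 + (18391 + (-11263 - 1/(-7468)))/5789 = -2040 + (18391 + (-11263 - 1*(-1/7468)))*(1/5789) = -2040 + (18391 + (-11263 + 1/7468))*(1/5789) = -2040 + (18391 - 84112083/7468)*(1/5789) = -2040 + (53231905/7468)*(1/5789) = -2040 + 53231905/43232252 = -88140562175/43232252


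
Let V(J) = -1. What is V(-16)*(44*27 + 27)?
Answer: -1215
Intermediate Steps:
V(-16)*(44*27 + 27) = -(44*27 + 27) = -(1188 + 27) = -1*1215 = -1215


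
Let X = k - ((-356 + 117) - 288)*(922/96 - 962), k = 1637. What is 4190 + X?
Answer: -23812109/48 ≈ -4.9609e+5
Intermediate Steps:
X = -24013229/48 (X = 1637 - ((-356 + 117) - 288)*(922/96 - 962) = 1637 - (-239 - 288)*(922*(1/96) - 962) = 1637 - (-527)*(461/48 - 962) = 1637 - (-527)*(-45715)/48 = 1637 - 1*24091805/48 = 1637 - 24091805/48 = -24013229/48 ≈ -5.0028e+5)
4190 + X = 4190 - 24013229/48 = -23812109/48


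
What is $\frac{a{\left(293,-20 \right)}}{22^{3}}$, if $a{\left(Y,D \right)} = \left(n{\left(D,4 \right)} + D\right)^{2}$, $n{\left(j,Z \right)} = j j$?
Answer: $\frac{18050}{1331} \approx 13.561$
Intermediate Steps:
$n{\left(j,Z \right)} = j^{2}$
$a{\left(Y,D \right)} = \left(D + D^{2}\right)^{2}$ ($a{\left(Y,D \right)} = \left(D^{2} + D\right)^{2} = \left(D + D^{2}\right)^{2}$)
$\frac{a{\left(293,-20 \right)}}{22^{3}} = \frac{\left(-20\right)^{2} \left(1 - 20\right)^{2}}{22^{3}} = \frac{400 \left(-19\right)^{2}}{10648} = 400 \cdot 361 \cdot \frac{1}{10648} = 144400 \cdot \frac{1}{10648} = \frac{18050}{1331}$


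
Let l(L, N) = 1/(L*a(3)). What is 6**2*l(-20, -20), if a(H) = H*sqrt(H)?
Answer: -sqrt(3)/5 ≈ -0.34641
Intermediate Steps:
a(H) = H**(3/2)
l(L, N) = sqrt(3)/(9*L) (l(L, N) = 1/(L*3**(3/2)) = 1/(L*(3*sqrt(3))) = 1/(3*L*sqrt(3)) = sqrt(3)/(9*L))
6**2*l(-20, -20) = 6**2*((1/9)*sqrt(3)/(-20)) = 36*((1/9)*sqrt(3)*(-1/20)) = 36*(-sqrt(3)/180) = -sqrt(3)/5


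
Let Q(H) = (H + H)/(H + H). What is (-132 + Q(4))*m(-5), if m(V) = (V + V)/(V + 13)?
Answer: 655/4 ≈ 163.75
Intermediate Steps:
m(V) = 2*V/(13 + V) (m(V) = (2*V)/(13 + V) = 2*V/(13 + V))
Q(H) = 1 (Q(H) = (2*H)/((2*H)) = (2*H)*(1/(2*H)) = 1)
(-132 + Q(4))*m(-5) = (-132 + 1)*(2*(-5)/(13 - 5)) = -262*(-5)/8 = -131*(-5/4) = 655/4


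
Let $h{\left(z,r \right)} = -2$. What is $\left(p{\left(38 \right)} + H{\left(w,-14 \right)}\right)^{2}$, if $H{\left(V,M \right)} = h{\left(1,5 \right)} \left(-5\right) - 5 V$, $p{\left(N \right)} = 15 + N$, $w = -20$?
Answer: $26569$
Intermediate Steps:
$H{\left(V,M \right)} = 10 - 5 V$ ($H{\left(V,M \right)} = \left(-2\right) \left(-5\right) - 5 V = 10 - 5 V$)
$\left(p{\left(38 \right)} + H{\left(w,-14 \right)}\right)^{2} = \left(\left(15 + 38\right) + \left(10 - -100\right)\right)^{2} = \left(53 + \left(10 + 100\right)\right)^{2} = \left(53 + 110\right)^{2} = 163^{2} = 26569$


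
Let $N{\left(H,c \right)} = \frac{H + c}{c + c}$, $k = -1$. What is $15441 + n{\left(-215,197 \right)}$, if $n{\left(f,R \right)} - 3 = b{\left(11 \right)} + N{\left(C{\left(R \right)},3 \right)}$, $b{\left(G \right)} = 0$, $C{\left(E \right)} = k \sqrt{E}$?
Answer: $\frac{30889}{2} - \frac{\sqrt{197}}{6} \approx 15442.0$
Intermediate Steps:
$C{\left(E \right)} = - \sqrt{E}$
$N{\left(H,c \right)} = \frac{H + c}{2 c}$
$n{\left(f,R \right)} = \frac{7}{2} - \frac{\sqrt{R}}{6}$ ($n{\left(f,R \right)} = 3 + \left(0 + \frac{- \sqrt{R} + 3}{2 \cdot 3}\right) = 3 + \left(0 + \frac{1}{2} \cdot \frac{1}{3} \left(3 - \sqrt{R}\right)\right) = 3 + \left(0 - \left(- \frac{1}{2} + \frac{\sqrt{R}}{6}\right)\right) = 3 - \left(- \frac{1}{2} + \frac{\sqrt{R}}{6}\right) = \frac{7}{2} - \frac{\sqrt{R}}{6}$)
$15441 + n{\left(-215,197 \right)} = 15441 + \left(\frac{7}{2} - \frac{\sqrt{197}}{6}\right) = \frac{30889}{2} - \frac{\sqrt{197}}{6}$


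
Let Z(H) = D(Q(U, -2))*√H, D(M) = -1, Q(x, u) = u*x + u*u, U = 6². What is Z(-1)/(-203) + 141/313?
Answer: 141/313 + I/203 ≈ 0.45048 + 0.0049261*I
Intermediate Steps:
U = 36
Q(x, u) = u² + u*x (Q(x, u) = u*x + u² = u² + u*x)
Z(H) = -√H
Z(-1)/(-203) + 141/313 = -√(-1)/(-203) + 141/313 = -I*(-1/203) + 141*(1/313) = I/203 + 141/313 = 141/313 + I/203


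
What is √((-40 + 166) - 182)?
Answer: 2*I*√14 ≈ 7.4833*I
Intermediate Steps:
√((-40 + 166) - 182) = √(126 - 182) = √(-56) = 2*I*√14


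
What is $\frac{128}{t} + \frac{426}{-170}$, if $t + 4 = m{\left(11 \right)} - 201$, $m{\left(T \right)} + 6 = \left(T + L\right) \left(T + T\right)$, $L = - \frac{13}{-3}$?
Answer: $- \frac{48087}{32215} \approx -1.4927$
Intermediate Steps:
$L = \frac{13}{3}$ ($L = \left(-13\right) \left(- \frac{1}{3}\right) = \frac{13}{3} \approx 4.3333$)
$m{\left(T \right)} = -6 + 2 T \left(\frac{13}{3} + T\right)$ ($m{\left(T \right)} = -6 + \left(T + \frac{13}{3}\right) \left(T + T\right) = -6 + \left(\frac{13}{3} + T\right) 2 T = -6 + 2 T \left(\frac{13}{3} + T\right)$)
$t = \frac{379}{3}$ ($t = -4 + \left(\left(-6 + 2 \cdot 11^{2} + \frac{26}{3} \cdot 11\right) - 201\right) = -4 + \left(\left(-6 + 2 \cdot 121 + \frac{286}{3}\right) - 201\right) = -4 + \left(\left(-6 + 242 + \frac{286}{3}\right) - 201\right) = -4 + \left(\frac{994}{3} - 201\right) = -4 + \frac{391}{3} = \frac{379}{3} \approx 126.33$)
$\frac{128}{t} + \frac{426}{-170} = \frac{128}{\frac{379}{3}} + \frac{426}{-170} = 128 \cdot \frac{3}{379} + 426 \left(- \frac{1}{170}\right) = \frac{384}{379} - \frac{213}{85} = - \frac{48087}{32215}$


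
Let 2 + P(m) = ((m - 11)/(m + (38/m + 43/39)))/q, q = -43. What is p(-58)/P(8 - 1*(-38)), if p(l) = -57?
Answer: 105373392/3728707 ≈ 28.260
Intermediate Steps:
P(m) = -2 - (-11 + m)/(43*(43/39 + m + 38/m)) (P(m) = -2 + ((m - 11)/(m + (38/m + 43/39)))/(-43) = -2 + ((-11 + m)/(m + (38/m + 43*(1/39))))*(-1/43) = -2 + ((-11 + m)/(m + (38/m + 43/39)))*(-1/43) = -2 + ((-11 + m)/(m + (43/39 + 38/m)))*(-1/43) = -2 + ((-11 + m)/(43/39 + m + 38/m))*(-1/43) = -2 - (-11 + m)/(43*(43/39 + m + 38/m)))
p(-58)/P(8 - 1*(-38)) = -57*43*(1482 + 39*(8 - 1*(-38))² + 43*(8 - 1*(-38)))/(-127452 - 3393*(8 - 1*(-38))² - 3269*(8 - 1*(-38))) = -57*43*(1482 + 39*(8 + 38)² + 43*(8 + 38))/(-127452 - 3393*(8 + 38)² - 3269*(8 + 38)) = -57*43*(1482 + 39*46² + 43*46)/(-127452 - 3393*46² - 3269*46) = -57*43*(1482 + 39*2116 + 1978)/(-127452 - 3393*2116 - 150374) = -57*43*(1482 + 82524 + 1978)/(-127452 - 7179588 - 150374) = -57/((1/43)*(-7457414)/85984) = -57/((1/43)*(1/85984)*(-7457414)) = -57/(-3728707/1848656) = -57*(-1848656/3728707) = 105373392/3728707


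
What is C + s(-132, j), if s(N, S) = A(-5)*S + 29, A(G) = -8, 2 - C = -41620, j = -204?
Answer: 43283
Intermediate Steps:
C = 41622 (C = 2 - 1*(-41620) = 2 + 41620 = 41622)
s(N, S) = 29 - 8*S (s(N, S) = -8*S + 29 = 29 - 8*S)
C + s(-132, j) = 41622 + (29 - 8*(-204)) = 41622 + (29 + 1632) = 41622 + 1661 = 43283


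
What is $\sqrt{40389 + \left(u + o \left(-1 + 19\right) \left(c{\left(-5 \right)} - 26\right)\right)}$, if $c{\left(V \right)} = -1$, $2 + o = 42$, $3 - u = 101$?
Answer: $\sqrt{20851} \approx 144.4$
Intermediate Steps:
$u = -98$ ($u = 3 - 101 = -98$)
$o = 40$ ($o = -2 + 42 = 40$)
$\sqrt{40389 + \left(u + o \left(-1 + 19\right) \left(c{\left(-5 \right)} - 26\right)\right)} = \sqrt{40389 + \left(-98 + 40 \left(-1 + 19\right) \left(-1 - 26\right)\right)} = \sqrt{40389 + \left(-98 + 40 \cdot 18 \left(-27\right)\right)} = \sqrt{40389 + \left(-98 + 40 \left(-486\right)\right)} = \sqrt{40389 - 19538} = \sqrt{20851}$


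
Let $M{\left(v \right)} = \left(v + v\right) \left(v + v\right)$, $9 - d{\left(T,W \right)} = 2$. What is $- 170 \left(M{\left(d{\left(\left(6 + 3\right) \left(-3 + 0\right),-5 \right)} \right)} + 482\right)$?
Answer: $-115260$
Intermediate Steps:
$d{\left(T,W \right)} = 7$ ($d{\left(T,W \right)} = 9 - 2 = 7$)
$M{\left(v \right)} = 4 v^{2}$ ($M{\left(v \right)} = 2 v 2 v = 4 v^{2}$)
$- 170 \left(M{\left(d{\left(\left(6 + 3\right) \left(-3 + 0\right),-5 \right)} \right)} + 482\right) = - 170 \left(4 \cdot 7^{2} + 482\right) = - 170 \left(4 \cdot 49 + 482\right) = - 170 \left(196 + 482\right) = \left(-170\right) 678 = -115260$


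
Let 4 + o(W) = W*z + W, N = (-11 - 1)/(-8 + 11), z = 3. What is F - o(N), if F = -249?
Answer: -229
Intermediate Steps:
N = -4 (N = -12/3 = -12*⅓ = -4)
o(W) = -4 + 4*W (o(W) = -4 + (W*3 + W) = -4 + (3*W + W) = -4 + 4*W)
F - o(N) = -249 - (-4 + 4*(-4)) = -249 - (-4 - 16) = -249 - 1*(-20) = -249 + 20 = -229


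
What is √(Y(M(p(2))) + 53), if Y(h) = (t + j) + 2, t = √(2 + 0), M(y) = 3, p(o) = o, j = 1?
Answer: √(56 + √2) ≈ 7.5772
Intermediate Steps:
t = √2 ≈ 1.4142
Y(h) = 3 + √2 (Y(h) = (√2 + 1) + 2 = (1 + √2) + 2 = 3 + √2)
√(Y(M(p(2))) + 53) = √((3 + √2) + 53) = √(56 + √2)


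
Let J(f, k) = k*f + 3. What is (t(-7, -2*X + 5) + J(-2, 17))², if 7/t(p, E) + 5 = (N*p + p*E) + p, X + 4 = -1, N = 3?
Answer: 18361225/19044 ≈ 964.15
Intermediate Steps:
X = -5 (X = -4 - 1 = -5)
t(p, E) = 7/(-5 + 4*p + E*p) (t(p, E) = 7/(-5 + ((3*p + p*E) + p)) = 7/(-5 + ((3*p + E*p) + p)) = 7/(-5 + (4*p + E*p)) = 7/(-5 + 4*p + E*p))
J(f, k) = 3 + f*k (J(f, k) = f*k + 3 = 3 + f*k)
(t(-7, -2*X + 5) + J(-2, 17))² = (7/(-5 + 4*(-7) + (-2*(-5) + 5)*(-7)) + (3 - 2*17))² = (7/(-5 - 28 + (10 + 5)*(-7)) + (3 - 34))² = (7/(-5 - 28 + 15*(-7)) - 31)² = (7/(-5 - 28 - 105) - 31)² = (7/(-138) - 31)² = (7*(-1/138) - 31)² = (-7/138 - 31)² = (-4285/138)² = 18361225/19044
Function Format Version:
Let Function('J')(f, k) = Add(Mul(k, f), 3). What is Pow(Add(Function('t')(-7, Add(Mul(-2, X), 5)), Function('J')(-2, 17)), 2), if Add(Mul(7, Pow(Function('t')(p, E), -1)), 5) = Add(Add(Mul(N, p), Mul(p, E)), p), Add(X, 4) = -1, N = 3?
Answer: Rational(18361225, 19044) ≈ 964.15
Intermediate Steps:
X = -5 (X = Add(-4, -1) = -5)
Function('t')(p, E) = Mul(7, Pow(Add(-5, Mul(4, p), Mul(E, p)), -1)) (Function('t')(p, E) = Mul(7, Pow(Add(-5, Add(Add(Mul(3, p), Mul(p, E)), p)), -1)) = Mul(7, Pow(Add(-5, Add(Add(Mul(3, p), Mul(E, p)), p)), -1)) = Mul(7, Pow(Add(-5, Add(Mul(4, p), Mul(E, p))), -1)) = Mul(7, Pow(Add(-5, Mul(4, p), Mul(E, p)), -1)))
Function('J')(f, k) = Add(3, Mul(f, k)) (Function('J')(f, k) = Add(Mul(f, k), 3) = Add(3, Mul(f, k)))
Pow(Add(Function('t')(-7, Add(Mul(-2, X), 5)), Function('J')(-2, 17)), 2) = Pow(Add(Mul(7, Pow(Add(-5, Mul(4, -7), Mul(Add(Mul(-2, -5), 5), -7)), -1)), Add(3, Mul(-2, 17))), 2) = Pow(Add(Mul(7, Pow(Add(-5, -28, Mul(Add(10, 5), -7)), -1)), Add(3, -34)), 2) = Pow(Add(Mul(7, Pow(Add(-5, -28, Mul(15, -7)), -1)), -31), 2) = Pow(Add(Mul(7, Pow(Add(-5, -28, -105), -1)), -31), 2) = Pow(Add(Mul(7, Pow(-138, -1)), -31), 2) = Pow(Add(Mul(7, Rational(-1, 138)), -31), 2) = Pow(Add(Rational(-7, 138), -31), 2) = Pow(Rational(-4285, 138), 2) = Rational(18361225, 19044)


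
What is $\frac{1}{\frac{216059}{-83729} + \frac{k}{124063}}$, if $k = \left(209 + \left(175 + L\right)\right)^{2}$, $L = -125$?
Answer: $- \frac{10387670927}{21188302668} \approx -0.49025$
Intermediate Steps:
$k = 67081$ ($k = \left(209 + \left(175 - 125\right)\right)^{2} = \left(209 + 50\right)^{2} = 259^{2} = 67081$)
$\frac{1}{\frac{216059}{-83729} + \frac{k}{124063}} = \frac{1}{\frac{216059}{-83729} + \frac{67081}{124063}} = \frac{1}{216059 \left(- \frac{1}{83729}\right) + 67081 \cdot \frac{1}{124063}} = \frac{1}{- \frac{216059}{83729} + \frac{67081}{124063}} = \frac{1}{- \frac{21188302668}{10387670927}} = - \frac{10387670927}{21188302668}$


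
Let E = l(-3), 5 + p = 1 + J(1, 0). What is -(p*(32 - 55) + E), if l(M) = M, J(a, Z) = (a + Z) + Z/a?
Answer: -66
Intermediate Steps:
J(a, Z) = Z + a + Z/a (J(a, Z) = (Z + a) + Z/a = Z + a + Z/a)
p = -3 (p = -5 + (1 + (0 + 1 + 0/1)) = -5 + (1 + (0 + 1 + 0*1)) = -5 + (1 + (0 + 1 + 0)) = -5 + (1 + 1) = -5 + 2 = -3)
E = -3
-(p*(32 - 55) + E) = -(-3*(32 - 55) - 3) = -(-3*(-23) - 3) = -(69 - 3) = -1*66 = -66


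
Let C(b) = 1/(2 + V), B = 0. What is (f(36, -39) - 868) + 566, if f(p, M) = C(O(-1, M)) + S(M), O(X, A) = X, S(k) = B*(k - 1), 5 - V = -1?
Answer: -2415/8 ≈ -301.88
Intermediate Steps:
V = 6 (V = 5 - 1*(-1) = 5 + 1 = 6)
S(k) = 0 (S(k) = 0*(k - 1) = 0*(-1 + k) = 0)
C(b) = ⅛ (C(b) = 1/(2 + 6) = 1/8 = ⅛)
f(p, M) = ⅛ (f(p, M) = ⅛ + 0 = ⅛)
(f(36, -39) - 868) + 566 = (⅛ - 868) + 566 = -6943/8 + 566 = -2415/8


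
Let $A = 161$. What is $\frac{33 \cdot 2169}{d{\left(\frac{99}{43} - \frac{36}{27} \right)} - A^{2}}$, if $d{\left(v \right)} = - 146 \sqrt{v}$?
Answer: $- \frac{239339816793}{86672208589} + \frac{52251210 \sqrt{645}}{86672208589} \approx -2.7461$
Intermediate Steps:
$\frac{33 \cdot 2169}{d{\left(\frac{99}{43} - \frac{36}{27} \right)} - A^{2}} = \frac{33 \cdot 2169}{- 146 \sqrt{\frac{99}{43} - \frac{36}{27}} - 161^{2}} = \frac{71577}{- 146 \sqrt{99 \cdot \frac{1}{43} - \frac{4}{3}} - 25921} = \frac{71577}{- 146 \sqrt{\frac{99}{43} - \frac{4}{3}} - 25921} = \frac{71577}{- 146 \sqrt{\frac{125}{129}} - 25921} = \frac{71577}{- 146 \frac{5 \sqrt{645}}{129} - 25921} = \frac{71577}{- \frac{730 \sqrt{645}}{129} - 25921} = \frac{71577}{-25921 - \frac{730 \sqrt{645}}{129}}$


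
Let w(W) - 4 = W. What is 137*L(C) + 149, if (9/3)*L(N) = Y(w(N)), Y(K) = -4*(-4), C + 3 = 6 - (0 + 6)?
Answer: 2639/3 ≈ 879.67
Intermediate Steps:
w(W) = 4 + W
C = -3 (C = -3 + (6 - (0 + 6)) = -3 + (6 - 1*6) = -3 + (6 - 6) = -3 + 0 = -3)
Y(K) = 16
L(N) = 16/3 (L(N) = (1/3)*16 = 16/3)
137*L(C) + 149 = 137*(16/3) + 149 = 2192/3 + 149 = 2639/3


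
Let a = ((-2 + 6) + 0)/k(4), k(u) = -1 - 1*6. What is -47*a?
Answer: 188/7 ≈ 26.857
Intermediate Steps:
k(u) = -7 (k(u) = -1 - 6 = -7)
a = -4/7 (a = ((-2 + 6) + 0)/(-7) = (4 + 0)*(-1/7) = 4*(-1/7) = -4/7 ≈ -0.57143)
-47*a = -47*(-4/7) = 188/7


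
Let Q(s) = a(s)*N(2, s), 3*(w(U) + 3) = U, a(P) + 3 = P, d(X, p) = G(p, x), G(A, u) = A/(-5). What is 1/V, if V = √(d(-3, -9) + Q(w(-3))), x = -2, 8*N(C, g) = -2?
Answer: 2*√355/71 ≈ 0.53074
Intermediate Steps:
N(C, g) = -¼ (N(C, g) = (⅛)*(-2) = -¼)
G(A, u) = -A/5 (G(A, u) = A*(-⅕) = -A/5)
d(X, p) = -p/5
a(P) = -3 + P
w(U) = -3 + U/3
Q(s) = ¾ - s/4 (Q(s) = (-3 + s)*(-¼) = ¾ - s/4)
V = √355/10 (V = √(-⅕*(-9) + (¾ - (-3 + (⅓)*(-3))/4)) = √(9/5 + (¾ - (-3 - 1)/4)) = √(9/5 + (¾ - ¼*(-4))) = √(9/5 + (¾ + 1)) = √(9/5 + 7/4) = √(71/20) = √355/10 ≈ 1.8841)
1/V = 1/(√355/10) = 2*√355/71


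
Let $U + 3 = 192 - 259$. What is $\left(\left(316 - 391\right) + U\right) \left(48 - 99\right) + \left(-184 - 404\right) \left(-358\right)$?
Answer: $217899$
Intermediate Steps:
$U = -70$ ($U = -3 + \left(192 - 259\right) = -3 - 67 = -70$)
$\left(\left(316 - 391\right) + U\right) \left(48 - 99\right) + \left(-184 - 404\right) \left(-358\right) = \left(\left(316 - 391\right) - 70\right) \left(48 - 99\right) + \left(-184 - 404\right) \left(-358\right) = \left(-75 - 70\right) \left(-51\right) + \left(-184 - 404\right) \left(-358\right) = \left(-145\right) \left(-51\right) - -210504 = 7395 + 210504 = 217899$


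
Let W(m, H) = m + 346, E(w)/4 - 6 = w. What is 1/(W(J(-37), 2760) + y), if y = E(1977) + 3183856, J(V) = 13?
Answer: 1/3192147 ≈ 3.1327e-7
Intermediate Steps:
E(w) = 24 + 4*w
W(m, H) = 346 + m
y = 3191788 (y = (24 + 4*1977) + 3183856 = (24 + 7908) + 3183856 = 7932 + 3183856 = 3191788)
1/(W(J(-37), 2760) + y) = 1/((346 + 13) + 3191788) = 1/(359 + 3191788) = 1/3192147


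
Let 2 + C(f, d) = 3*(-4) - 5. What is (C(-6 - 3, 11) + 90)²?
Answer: 5041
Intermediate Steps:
C(f, d) = -19 (C(f, d) = -2 + (3*(-4) - 5) = -2 + (-12 - 5) = -2 - 17 = -19)
(C(-6 - 3, 11) + 90)² = (-19 + 90)² = 71² = 5041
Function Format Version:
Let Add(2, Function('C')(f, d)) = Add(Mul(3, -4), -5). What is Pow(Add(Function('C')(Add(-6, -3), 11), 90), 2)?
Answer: 5041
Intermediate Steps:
Function('C')(f, d) = -19 (Function('C')(f, d) = Add(-2, Add(Mul(3, -4), -5)) = Add(-2, Add(-12, -5)) = Add(-2, -17) = -19)
Pow(Add(Function('C')(Add(-6, -3), 11), 90), 2) = Pow(Add(-19, 90), 2) = Pow(71, 2) = 5041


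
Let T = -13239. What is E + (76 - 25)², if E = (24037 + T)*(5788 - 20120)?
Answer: -154754335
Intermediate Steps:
E = -154756936 (E = (24037 - 13239)*(5788 - 20120) = 10798*(-14332) = -154756936)
E + (76 - 25)² = -154756936 + (76 - 25)² = -154756936 + 51² = -154756936 + 2601 = -154754335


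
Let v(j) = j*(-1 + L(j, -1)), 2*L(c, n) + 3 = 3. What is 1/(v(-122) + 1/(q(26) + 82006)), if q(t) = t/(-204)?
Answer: 8364599/1020481180 ≈ 0.0081967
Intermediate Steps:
q(t) = -t/204 (q(t) = t*(-1/204) = -t/204)
L(c, n) = 0 (L(c, n) = -3/2 + (½)*3 = -3/2 + 3/2 = 0)
v(j) = -j (v(j) = j*(-1 + 0) = j*(-1) = -j)
1/(v(-122) + 1/(q(26) + 82006)) = 1/(-1*(-122) + 1/(-1/204*26 + 82006)) = 1/(122 + 1/(-13/102 + 82006)) = 1/(122 + 1/(8364599/102)) = 1/(122 + 102/8364599) = 1/(1020481180/8364599) = 8364599/1020481180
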